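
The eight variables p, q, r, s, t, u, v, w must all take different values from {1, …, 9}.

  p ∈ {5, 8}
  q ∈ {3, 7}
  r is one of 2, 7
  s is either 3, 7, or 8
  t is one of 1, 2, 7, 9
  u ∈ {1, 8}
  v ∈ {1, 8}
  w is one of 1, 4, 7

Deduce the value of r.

The 8 variables together cover exactly {1, 2, 3, 4, 5, 7, 8, 9} — 8 values for 8 variables — and 4 appears only in w's list, so w = 4.
The 7 still-open variables together cover exactly {1, 2, 3, 5, 7, 8, 9} — 7 values for 7 variables — and 5 appears only in p's list, so p = 5.
The 6 still-open variables draw from only 6 values {1, 2, 3, 7, 8, 9}, so each is used; only t can be 9, hence t = 9.
The 5 still-open variables together cover exactly {1, 2, 3, 7, 8} — 5 values for 5 variables — and 2 appears only in r's list, so r = 2.

2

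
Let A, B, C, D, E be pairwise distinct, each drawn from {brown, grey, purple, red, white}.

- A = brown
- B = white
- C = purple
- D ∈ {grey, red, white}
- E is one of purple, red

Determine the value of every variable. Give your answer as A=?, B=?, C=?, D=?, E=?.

A's domain is down to {brown}, so A = brown.
That leaves B = white. Eliminate white elsewhere: D.
C must be purple (only option left). Strike purple from E.
E's domain is down to {red}, so E = red. Eliminate red elsewhere: D.
D has just one choice, so D = grey.

A=brown, B=white, C=purple, D=grey, E=red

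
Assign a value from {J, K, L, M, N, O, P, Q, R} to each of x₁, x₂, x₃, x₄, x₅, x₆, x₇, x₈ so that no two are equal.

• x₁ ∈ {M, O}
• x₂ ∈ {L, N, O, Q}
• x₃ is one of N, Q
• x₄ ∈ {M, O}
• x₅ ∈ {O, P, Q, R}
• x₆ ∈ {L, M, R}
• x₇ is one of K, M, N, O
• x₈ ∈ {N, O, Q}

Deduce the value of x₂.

The 8 variables together cover exactly {K, L, M, N, O, P, Q, R} — 8 values for 8 variables — and K appears only in x₇'s list, so x₇ = K.
The 7 still-open variables together cover exactly {L, M, N, O, P, Q, R} — 7 values for 7 variables — and P appears only in x₅'s list, so x₅ = P.
Among the 6 still-open variables, R fits only x₆ (and all 6 values in {L, M, N, O, Q, R} must be used), so x₆ = R.
The 5 still-open variables together cover exactly {L, M, N, O, Q} — 5 values for 5 variables — and L appears only in x₂'s list, so x₂ = L.

L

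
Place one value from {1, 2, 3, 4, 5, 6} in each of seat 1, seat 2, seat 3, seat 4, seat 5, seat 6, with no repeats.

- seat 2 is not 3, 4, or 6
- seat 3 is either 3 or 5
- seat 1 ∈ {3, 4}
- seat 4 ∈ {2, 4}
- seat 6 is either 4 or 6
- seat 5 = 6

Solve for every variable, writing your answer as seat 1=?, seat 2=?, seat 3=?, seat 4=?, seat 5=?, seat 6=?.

seat 1=3, seat 2=1, seat 3=5, seat 4=2, seat 5=6, seat 6=4

seat 5 has just one choice, so seat 5 = 6. Remove 6 from seat 6.
seat 6's domain is down to {4}, so seat 6 = 4. Strike 4 from seat 1, seat 4.
That leaves seat 1 = 3. Remove 3 from seat 3.
seat 3 has just one choice, so seat 3 = 5. Strike 5 from seat 2.
seat 4 has just one choice, so seat 4 = 2. Strike 2 from seat 2.
seat 2's domain is down to {1}, so seat 2 = 1.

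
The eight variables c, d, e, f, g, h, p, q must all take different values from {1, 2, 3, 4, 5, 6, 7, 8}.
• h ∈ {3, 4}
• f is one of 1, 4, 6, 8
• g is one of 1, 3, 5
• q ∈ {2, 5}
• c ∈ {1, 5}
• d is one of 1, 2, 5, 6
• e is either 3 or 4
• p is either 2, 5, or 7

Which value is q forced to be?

2

Among the 8 variables, 7 fits only p (and all 8 values in {1, 2, 3, 4, 5, 6, 7, 8} must be used), so p = 7.
The 7 still-open variables draw from only 7 values {1, 2, 3, 4, 5, 6, 8}, so each is used; only f can be 8, hence f = 8.
The 6 still-open variables together cover exactly {1, 2, 3, 4, 5, 6} — 6 values for 6 variables — and 6 appears only in d's list, so d = 6.
Among the 5 still-open variables, 2 fits only q (and all 5 values in {1, 2, 3, 4, 5} must be used), so q = 2.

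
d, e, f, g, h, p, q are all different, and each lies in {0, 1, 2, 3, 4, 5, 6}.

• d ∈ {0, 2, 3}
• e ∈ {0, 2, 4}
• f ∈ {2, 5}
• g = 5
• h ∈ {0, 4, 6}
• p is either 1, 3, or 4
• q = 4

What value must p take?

1

g's domain is down to {5}, so g = 5. Strike 5 from f.
q's domain is down to {4}, so q = 4. Eliminate 4 elsewhere: e, h, p.
f must be 2 (only option left). So d, e can't be 2.
e must be 0 (only option left). Strike 0 from d, h.
h has just one choice, so h = 6.
d's domain is down to {3}, so d = 3. Remove 3 from p.
So p = 1.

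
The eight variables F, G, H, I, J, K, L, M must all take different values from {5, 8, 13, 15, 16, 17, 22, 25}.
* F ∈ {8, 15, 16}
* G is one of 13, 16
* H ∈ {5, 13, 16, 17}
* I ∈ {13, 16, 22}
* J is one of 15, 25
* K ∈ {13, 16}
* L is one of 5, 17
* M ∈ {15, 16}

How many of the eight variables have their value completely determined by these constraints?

The 8 variables together cover exactly {5, 8, 13, 15, 16, 17, 22, 25} — 8 values for 8 variables — and 8 appears only in F's list, so F = 8.
Among the 7 still-open variables, 22 fits only I (and all 7 values in {5, 13, 15, 16, 17, 22, 25} must be used), so I = 22.
The 6 still-open variables together cover exactly {5, 13, 15, 16, 17, 25} — 6 values for 6 variables — and 25 appears only in J's list, so J = 25.
Among the 5 still-open variables, 15 fits only M (and all 5 values in {5, 13, 15, 16, 17} must be used), so M = 15.
G and K between them cover only {13, 16} — a naked pair. Remove those values from H.
Determined: F=8, I=22, J=25, M=15. The other variables each still have more than one consistent value. That makes 4.

4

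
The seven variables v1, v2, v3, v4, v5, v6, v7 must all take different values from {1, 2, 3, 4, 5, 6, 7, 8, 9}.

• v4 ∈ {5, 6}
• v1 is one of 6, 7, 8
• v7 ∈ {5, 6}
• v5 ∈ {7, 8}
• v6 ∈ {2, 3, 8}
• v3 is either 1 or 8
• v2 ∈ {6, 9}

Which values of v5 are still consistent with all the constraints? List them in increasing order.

7, 8

The 2 variables v4 and v7 are confined to {5, 6}, which locks those values in; drop them from v1, v2.
v2's domain is down to {9}, so v2 = 9.
v1 and v5 between them cover only {7, 8} — a naked pair. Remove those values from v3, v6.
That leaves v3 = 1.
No further eliminations apply; v5 can still be any of 7, 8.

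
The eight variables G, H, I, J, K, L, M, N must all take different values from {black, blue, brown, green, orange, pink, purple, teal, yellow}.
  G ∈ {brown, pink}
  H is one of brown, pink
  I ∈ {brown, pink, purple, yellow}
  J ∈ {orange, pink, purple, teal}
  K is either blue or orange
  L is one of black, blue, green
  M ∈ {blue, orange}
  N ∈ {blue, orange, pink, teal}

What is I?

The 2 variables G and H are confined to {brown, pink}, which locks those values in; drop them from I, J, N.
The 2 variables K and M are confined to {blue, orange}, which locks those values in; drop them from J, L, N.
N has just one choice, so N = teal. So J can't be teal.
That leaves J = purple. So I can't be purple.
So I = yellow.

yellow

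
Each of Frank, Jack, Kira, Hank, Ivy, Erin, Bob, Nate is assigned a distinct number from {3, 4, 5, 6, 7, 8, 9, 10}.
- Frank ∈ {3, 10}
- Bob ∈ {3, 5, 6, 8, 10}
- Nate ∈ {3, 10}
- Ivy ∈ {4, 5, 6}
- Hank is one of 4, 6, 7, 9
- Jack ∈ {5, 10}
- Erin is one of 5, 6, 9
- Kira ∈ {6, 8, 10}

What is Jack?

5

The 8 variables together cover exactly {3, 4, 5, 6, 7, 8, 9, 10} — 8 values for 8 variables — and 7 appears only in Hank's list, so Hank = 7.
Among the 7 still-open variables, 4 fits only Ivy (and all 7 values in {3, 4, 5, 6, 8, 9, 10} must be used), so Ivy = 4.
Among the 6 still-open variables, 9 fits only Erin (and all 6 values in {3, 5, 6, 8, 9, 10} must be used), so Erin = 9.
Frank and Nate share exactly the 2 values {3, 10}; by pigeonhole those values go to them, so strike 3, 10 from Jack, Kira, Bob.
So Jack = 5.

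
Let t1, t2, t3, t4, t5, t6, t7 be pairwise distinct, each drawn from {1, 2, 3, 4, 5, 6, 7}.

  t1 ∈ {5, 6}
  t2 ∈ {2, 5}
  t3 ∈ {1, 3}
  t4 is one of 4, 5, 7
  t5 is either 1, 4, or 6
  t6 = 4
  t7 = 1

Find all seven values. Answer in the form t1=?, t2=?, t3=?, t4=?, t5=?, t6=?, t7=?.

t6 has just one choice, so t6 = 4. Strike 4 from t4, t5.
t7's domain is down to {1}, so t7 = 1. Eliminate 1 elsewhere: t3, t5.
That leaves t3 = 3.
t5 has just one choice, so t5 = 6. Remove 6 from t1.
t1 must be 5 (only option left). So t2, t4 can't be 5.
t2 must be 2 (only option left).
t4's domain is down to {7}, so t4 = 7.

t1=5, t2=2, t3=3, t4=7, t5=6, t6=4, t7=1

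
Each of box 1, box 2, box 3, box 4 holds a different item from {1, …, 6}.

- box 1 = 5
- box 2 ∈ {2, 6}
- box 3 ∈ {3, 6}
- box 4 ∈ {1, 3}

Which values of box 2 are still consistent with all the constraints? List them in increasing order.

box 1 has just one choice, so box 1 = 5.
No further eliminations apply; box 2 can still be any of 2, 6.

2, 6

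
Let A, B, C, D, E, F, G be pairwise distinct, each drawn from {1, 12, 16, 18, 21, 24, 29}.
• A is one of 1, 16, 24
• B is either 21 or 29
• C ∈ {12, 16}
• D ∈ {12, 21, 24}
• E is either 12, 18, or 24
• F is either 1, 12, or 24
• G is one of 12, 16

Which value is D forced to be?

21

The 7 variables draw from only 7 values {1, 12, 16, 18, 21, 24, 29}, so each is used; only E can be 18, hence E = 18.
The 6 still-open variables draw from only 6 values {1, 12, 16, 21, 24, 29}, so each is used; only B can be 29, hence B = 29.
The 5 still-open variables draw from only 5 values {1, 12, 16, 21, 24}, so each is used; only D can be 21, hence D = 21.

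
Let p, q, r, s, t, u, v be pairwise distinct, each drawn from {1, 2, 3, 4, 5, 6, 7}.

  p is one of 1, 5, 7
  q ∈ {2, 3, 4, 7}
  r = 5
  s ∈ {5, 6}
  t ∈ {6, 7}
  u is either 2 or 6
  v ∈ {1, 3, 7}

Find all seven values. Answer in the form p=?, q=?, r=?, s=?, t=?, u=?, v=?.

p=1, q=4, r=5, s=6, t=7, u=2, v=3

r must be 5 (only option left). Remove 5 from p, s.
s has just one choice, so s = 6. So t, u can't be 6.
That leaves t = 7. So p, q, v can't be 7.
u must be 2 (only option left). Eliminate 2 elsewhere: q.
p has just one choice, so p = 1. Remove 1 from v.
v's domain is down to {3}, so v = 3. Eliminate 3 elsewhere: q.
q's domain is down to {4}, so q = 4.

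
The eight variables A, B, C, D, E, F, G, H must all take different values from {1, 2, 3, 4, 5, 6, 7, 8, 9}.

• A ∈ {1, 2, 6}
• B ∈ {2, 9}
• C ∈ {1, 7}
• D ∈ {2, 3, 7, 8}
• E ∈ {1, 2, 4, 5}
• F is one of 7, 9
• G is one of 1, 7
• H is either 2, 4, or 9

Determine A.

C and G share exactly the 2 values {1, 7}; by pigeonhole those values go to them, so strike 1, 7 from A, D, E, F.
F's domain is down to {9}, so F = 9. Remove 9 from B, H.
That leaves B = 2. Remove 2 from A, D, E, H.
So A = 6.

6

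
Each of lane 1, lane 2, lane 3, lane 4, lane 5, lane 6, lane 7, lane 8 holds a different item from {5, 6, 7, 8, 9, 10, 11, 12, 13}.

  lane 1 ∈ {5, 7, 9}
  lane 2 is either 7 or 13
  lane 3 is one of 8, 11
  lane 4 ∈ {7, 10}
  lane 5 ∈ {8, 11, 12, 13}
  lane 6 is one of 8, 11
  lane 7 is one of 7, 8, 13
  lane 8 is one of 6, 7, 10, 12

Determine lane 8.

The 2 variables lane 3 and lane 6 are confined to {8, 11}, which locks those values in; drop them from lane 5, lane 7.
The 2 variables lane 2 and lane 7 are confined to {7, 13}, which locks those values in; drop them from lane 1, lane 4, lane 5, lane 8.
lane 4's domain is down to {10}, so lane 4 = 10. Strike 10 from lane 8.
lane 5 must be 12 (only option left). Strike 12 from lane 8.
So lane 8 = 6.

6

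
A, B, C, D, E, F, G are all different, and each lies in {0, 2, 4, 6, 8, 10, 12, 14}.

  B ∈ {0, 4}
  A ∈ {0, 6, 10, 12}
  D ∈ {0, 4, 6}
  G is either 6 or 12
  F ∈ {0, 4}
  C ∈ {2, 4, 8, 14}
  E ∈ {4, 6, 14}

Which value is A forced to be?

10

B and F between them cover only {0, 4} — a naked pair. Remove those values from A, C, D, E.
That leaves D = 6. Eliminate 6 elsewhere: A, E, G.
That leaves E = 14. So C can't be 14.
G has just one choice, so G = 12. Remove 12 from A.
So A = 10.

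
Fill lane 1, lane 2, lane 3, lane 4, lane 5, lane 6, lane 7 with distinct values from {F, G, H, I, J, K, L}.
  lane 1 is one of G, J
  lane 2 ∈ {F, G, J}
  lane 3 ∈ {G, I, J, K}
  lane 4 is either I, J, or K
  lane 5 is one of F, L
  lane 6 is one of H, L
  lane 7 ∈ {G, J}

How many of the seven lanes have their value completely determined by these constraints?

Among the 7 variables, H fits only lane 6 (and all 7 values in {F, G, H, I, J, K, L} must be used), so lane 6 = H.
Among the 6 still-open variables, L fits only lane 5 (and all 6 values in {F, G, I, J, K, L} must be used), so lane 5 = L.
Among the 5 still-open variables, F fits only lane 2 (and all 5 values in {F, G, I, J, K} must be used), so lane 2 = F.
The 2 variables lane 1 and lane 7 are confined to {G, J}, which locks those values in; drop them from lane 3, lane 4.
Determined: lane 2=F, lane 5=L, lane 6=H. The other lanes each still have more than one consistent value. That makes 3.

3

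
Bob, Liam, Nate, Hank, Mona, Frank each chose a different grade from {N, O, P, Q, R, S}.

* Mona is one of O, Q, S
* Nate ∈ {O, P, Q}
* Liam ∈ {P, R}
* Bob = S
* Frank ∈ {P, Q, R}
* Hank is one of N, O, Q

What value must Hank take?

N

Bob's domain is down to {S}, so Bob = S. Strike S from Mona.
Among the 5 still-open variables, N fits only Hank (and all 5 values in {N, O, P, Q, R} must be used), so Hank = N.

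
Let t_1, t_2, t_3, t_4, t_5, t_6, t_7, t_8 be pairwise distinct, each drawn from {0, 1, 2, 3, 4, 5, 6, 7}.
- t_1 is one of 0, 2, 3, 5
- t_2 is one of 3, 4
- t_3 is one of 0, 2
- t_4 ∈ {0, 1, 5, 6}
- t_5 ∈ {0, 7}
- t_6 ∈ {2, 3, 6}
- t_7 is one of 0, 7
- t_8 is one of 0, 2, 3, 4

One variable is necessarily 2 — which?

The 8 variables draw from only 8 values {0, 1, 2, 3, 4, 5, 6, 7}, so each is used; only t_4 can be 1, hence t_4 = 1.
Among the 7 still-open variables, 5 fits only t_1 (and all 7 values in {0, 2, 3, 4, 5, 6, 7} must be used), so t_1 = 5.
The 6 still-open variables draw from only 6 values {0, 2, 3, 4, 6, 7}, so each is used; only t_6 can be 6, hence t_6 = 6.
t_5 and t_7 between them cover only {0, 7} — a naked pair. Remove those values from t_3, t_8.
So 2 goes to t_3.

t_3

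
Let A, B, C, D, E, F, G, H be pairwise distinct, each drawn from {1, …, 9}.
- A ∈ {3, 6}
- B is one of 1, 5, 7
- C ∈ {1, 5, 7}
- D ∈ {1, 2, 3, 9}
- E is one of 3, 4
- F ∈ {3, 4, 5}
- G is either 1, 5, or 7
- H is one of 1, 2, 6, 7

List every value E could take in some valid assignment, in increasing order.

3, 4

Among the 8 variables, 9 fits only D (and all 8 values in {1, 2, 3, 4, 5, 6, 7, 9} must be used), so D = 9.
The 7 still-open variables draw from only 7 values {1, 2, 3, 4, 5, 6, 7}, so each is used; only H can be 2, hence H = 2.
Among the 6 still-open variables, 6 fits only A (and all 6 values in {1, 3, 4, 5, 6, 7} must be used), so A = 6.
B, C, G share exactly the 3 values {1, 5, 7}; by pigeonhole those values go to them, so strike 1, 5, 7 from F.
No further eliminations apply; E can still be any of 3, 4.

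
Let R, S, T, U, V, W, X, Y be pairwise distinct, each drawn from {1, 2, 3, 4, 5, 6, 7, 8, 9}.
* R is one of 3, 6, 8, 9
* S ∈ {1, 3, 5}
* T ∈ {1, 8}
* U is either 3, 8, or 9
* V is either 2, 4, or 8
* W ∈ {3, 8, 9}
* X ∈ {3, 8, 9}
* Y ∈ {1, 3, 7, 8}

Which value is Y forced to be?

7

U, W, X between them cover only {3, 8, 9} — a naked triple. Remove those values from R, S, T, V, Y.
R must be 6 (only option left).
That leaves T = 1. Strike 1 from S, Y.
So Y = 7.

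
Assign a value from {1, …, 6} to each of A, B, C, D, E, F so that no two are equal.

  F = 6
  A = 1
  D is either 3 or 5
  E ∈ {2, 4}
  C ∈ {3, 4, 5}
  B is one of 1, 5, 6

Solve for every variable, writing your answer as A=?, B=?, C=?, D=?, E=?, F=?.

A has just one choice, so A = 1. So B can't be 1.
F has just one choice, so F = 6. Strike 6 from B.
B has just one choice, so B = 5. Remove 5 from C, D.
D must be 3 (only option left). Strike 3 from C.
C's domain is down to {4}, so C = 4. Eliminate 4 elsewhere: E.
That leaves E = 2.

A=1, B=5, C=4, D=3, E=2, F=6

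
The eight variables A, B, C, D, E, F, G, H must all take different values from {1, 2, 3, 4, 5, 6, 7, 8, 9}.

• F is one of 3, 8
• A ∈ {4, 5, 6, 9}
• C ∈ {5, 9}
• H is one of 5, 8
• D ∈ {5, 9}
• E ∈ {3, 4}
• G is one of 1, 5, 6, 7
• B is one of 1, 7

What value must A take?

C and D share exactly the 2 values {5, 9}; by pigeonhole those values go to them, so strike 5, 9 from A, G, H.
That leaves H = 8. Strike 8 from F.
F's domain is down to {3}, so F = 3. So E can't be 3.
That leaves E = 4. Strike 4 from A.
So A = 6.

6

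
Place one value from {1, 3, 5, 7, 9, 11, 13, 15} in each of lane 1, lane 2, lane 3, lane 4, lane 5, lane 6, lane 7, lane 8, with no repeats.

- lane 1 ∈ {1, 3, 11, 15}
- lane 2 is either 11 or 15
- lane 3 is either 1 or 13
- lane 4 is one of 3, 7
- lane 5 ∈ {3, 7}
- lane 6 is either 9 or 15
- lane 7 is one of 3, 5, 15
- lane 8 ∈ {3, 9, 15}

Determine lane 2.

11

The 8 variables together cover exactly {1, 3, 5, 7, 9, 11, 13, 15} — 8 values for 8 variables — and 5 appears only in lane 7's list, so lane 7 = 5.
The 7 still-open variables draw from only 7 values {1, 3, 7, 9, 11, 13, 15}, so each is used; only lane 3 can be 13, hence lane 3 = 13.
The 6 still-open variables together cover exactly {1, 3, 7, 9, 11, 15} — 6 values for 6 variables — and 1 appears only in lane 1's list, so lane 1 = 1.
Among the 5 still-open variables, 11 fits only lane 2 (and all 5 values in {3, 7, 9, 11, 15} must be used), so lane 2 = 11.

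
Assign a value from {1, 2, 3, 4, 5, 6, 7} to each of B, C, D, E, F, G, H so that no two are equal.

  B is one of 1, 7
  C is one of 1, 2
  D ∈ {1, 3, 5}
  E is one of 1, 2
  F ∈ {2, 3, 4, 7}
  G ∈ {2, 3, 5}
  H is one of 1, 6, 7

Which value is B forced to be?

7

The 7 variables draw from only 7 values {1, 2, 3, 4, 5, 6, 7}, so each is used; only F can be 4, hence F = 4.
The 6 still-open variables together cover exactly {1, 2, 3, 5, 6, 7} — 6 values for 6 variables — and 6 appears only in H's list, so H = 6.
The 5 still-open variables together cover exactly {1, 2, 3, 5, 7} — 5 values for 5 variables — and 7 appears only in B's list, so B = 7.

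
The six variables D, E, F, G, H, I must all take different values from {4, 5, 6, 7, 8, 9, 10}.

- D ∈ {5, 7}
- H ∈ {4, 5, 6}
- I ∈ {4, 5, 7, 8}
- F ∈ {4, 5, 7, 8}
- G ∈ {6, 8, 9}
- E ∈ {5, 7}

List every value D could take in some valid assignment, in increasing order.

The 6 variables draw from only 6 values {4, 5, 6, 7, 8, 9}, so each is used; only G can be 9, hence G = 9.
Among the 5 still-open variables, 6 fits only H (and all 5 values in {4, 5, 6, 7, 8} must be used), so H = 6.
D and E between them cover only {5, 7} — a naked pair. Remove those values from F, I.
No further eliminations apply; D can still be any of 5, 7.

5, 7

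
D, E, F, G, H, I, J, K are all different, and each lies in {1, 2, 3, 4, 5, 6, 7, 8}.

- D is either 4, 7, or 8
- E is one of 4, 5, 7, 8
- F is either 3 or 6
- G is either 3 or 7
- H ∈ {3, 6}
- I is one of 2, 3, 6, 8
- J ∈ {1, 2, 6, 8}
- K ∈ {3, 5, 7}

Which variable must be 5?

K

The 8 variables together cover exactly {1, 2, 3, 4, 5, 6, 7, 8} — 8 values for 8 variables — and 1 appears only in J's list, so J = 1.
The 7 still-open variables together cover exactly {2, 3, 4, 5, 6, 7, 8} — 7 values for 7 variables — and 2 appears only in I's list, so I = 2.
F and H between them cover only {3, 6} — a naked pair. Remove those values from G, K.
That leaves G = 7. So D, E, K can't be 7.
So 5 goes to K.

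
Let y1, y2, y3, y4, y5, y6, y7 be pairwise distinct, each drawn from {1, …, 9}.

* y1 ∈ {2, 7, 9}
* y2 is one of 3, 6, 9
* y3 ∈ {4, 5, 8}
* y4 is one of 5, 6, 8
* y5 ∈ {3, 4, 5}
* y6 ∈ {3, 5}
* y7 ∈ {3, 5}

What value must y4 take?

6

y6 and y7 share exactly the 2 values {3, 5}; by pigeonhole those values go to them, so strike 3, 5 from y2, y3, y4, y5.
y5's domain is down to {4}, so y5 = 4. Strike 4 from y3.
y3 must be 8 (only option left). Eliminate 8 elsewhere: y4.
So y4 = 6.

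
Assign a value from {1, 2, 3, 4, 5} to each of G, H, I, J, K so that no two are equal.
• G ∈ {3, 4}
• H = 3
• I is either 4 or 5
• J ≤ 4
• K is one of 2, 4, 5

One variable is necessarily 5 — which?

I

H's domain is down to {3}, so H = 3. Remove 3 from G, J.
That leaves G = 4. So I, J, K can't be 4.
So 5 goes to I.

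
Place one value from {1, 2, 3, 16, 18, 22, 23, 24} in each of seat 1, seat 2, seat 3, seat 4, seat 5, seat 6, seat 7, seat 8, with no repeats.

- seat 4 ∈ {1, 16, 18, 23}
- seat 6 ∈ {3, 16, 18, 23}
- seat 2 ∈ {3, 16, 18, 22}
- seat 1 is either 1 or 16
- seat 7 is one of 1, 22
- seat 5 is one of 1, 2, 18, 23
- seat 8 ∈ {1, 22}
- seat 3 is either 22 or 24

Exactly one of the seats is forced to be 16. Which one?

seat 1

Among the 8 variables, 2 fits only seat 5 (and all 8 values in {1, 2, 3, 16, 18, 22, 23, 24} must be used), so seat 5 = 2.
The 7 still-open variables together cover exactly {1, 3, 16, 18, 22, 23, 24} — 7 values for 7 variables — and 24 appears only in seat 3's list, so seat 3 = 24.
The 2 variables seat 7 and seat 8 are confined to {1, 22}, which locks those values in; drop them from seat 1, seat 2, seat 4.
So 16 goes to seat 1.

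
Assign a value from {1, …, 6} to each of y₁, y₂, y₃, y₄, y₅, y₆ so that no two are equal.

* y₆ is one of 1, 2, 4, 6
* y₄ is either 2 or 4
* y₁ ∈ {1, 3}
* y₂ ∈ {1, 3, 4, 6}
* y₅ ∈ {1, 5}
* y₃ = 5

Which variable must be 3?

y₃ has just one choice, so y₃ = 5. So y₅ can't be 5.
That leaves y₅ = 1. Remove 1 from y₁, y₂, y₆.
So 3 goes to y₁.

y₁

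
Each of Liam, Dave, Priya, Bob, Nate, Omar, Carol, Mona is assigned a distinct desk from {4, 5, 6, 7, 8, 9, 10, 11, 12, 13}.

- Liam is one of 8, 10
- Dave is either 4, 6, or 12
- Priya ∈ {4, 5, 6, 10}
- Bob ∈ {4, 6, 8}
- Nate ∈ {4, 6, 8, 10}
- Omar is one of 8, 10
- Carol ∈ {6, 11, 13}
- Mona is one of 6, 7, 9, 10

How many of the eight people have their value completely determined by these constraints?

2

Liam and Omar share exactly the 2 values {8, 10}; by pigeonhole those values go to them, so strike 8, 10 from Priya, Bob, Nate, Mona.
The 2 variables Bob and Nate are confined to {4, 6}, which locks those values in; drop them from Dave, Priya, Carol, Mona.
Dave must be 12 (only option left).
Priya has just one choice, so Priya = 5.
Determined: Dave=12, Priya=5. The other people each still have more than one consistent value. That makes 2.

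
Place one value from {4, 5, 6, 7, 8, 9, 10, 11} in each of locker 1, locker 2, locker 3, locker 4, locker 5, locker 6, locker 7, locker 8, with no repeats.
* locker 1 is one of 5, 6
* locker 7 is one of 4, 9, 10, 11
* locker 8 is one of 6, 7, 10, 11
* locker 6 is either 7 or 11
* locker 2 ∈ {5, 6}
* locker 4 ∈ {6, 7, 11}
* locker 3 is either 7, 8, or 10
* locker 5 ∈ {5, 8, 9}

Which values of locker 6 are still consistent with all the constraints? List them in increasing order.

7, 11

Among the 8 variables, 4 fits only locker 7 (and all 8 values in {4, 5, 6, 7, 8, 9, 10, 11} must be used), so locker 7 = 4.
Among the 7 still-open variables, 9 fits only locker 5 (and all 7 values in {5, 6, 7, 8, 9, 10, 11} must be used), so locker 5 = 9.
Among the 6 still-open variables, 8 fits only locker 3 (and all 6 values in {5, 6, 7, 8, 10, 11} must be used), so locker 3 = 8.
Among the 5 still-open variables, 10 fits only locker 8 (and all 5 values in {5, 6, 7, 10, 11} must be used), so locker 8 = 10.
locker 1 and locker 2 between them cover only {5, 6} — a naked pair. Remove those values from locker 4.
No further eliminations apply; locker 6 can still be any of 7, 11.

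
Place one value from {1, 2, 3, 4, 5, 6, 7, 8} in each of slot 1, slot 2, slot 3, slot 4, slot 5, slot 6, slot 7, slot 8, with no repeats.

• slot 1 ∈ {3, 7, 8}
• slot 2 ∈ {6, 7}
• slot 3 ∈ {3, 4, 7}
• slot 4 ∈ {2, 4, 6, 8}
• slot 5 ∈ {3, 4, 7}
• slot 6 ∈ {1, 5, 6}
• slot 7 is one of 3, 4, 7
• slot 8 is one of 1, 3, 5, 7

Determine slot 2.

6

The 8 variables together cover exactly {1, 2, 3, 4, 5, 6, 7, 8} — 8 values for 8 variables — and 2 appears only in slot 4's list, so slot 4 = 2.
The 7 still-open variables together cover exactly {1, 3, 4, 5, 6, 7, 8} — 7 values for 7 variables — and 8 appears only in slot 1's list, so slot 1 = 8.
The 3 variables slot 3, slot 5, slot 7 are confined to {3, 4, 7}, which locks those values in; drop them from slot 2, slot 8.
So slot 2 = 6.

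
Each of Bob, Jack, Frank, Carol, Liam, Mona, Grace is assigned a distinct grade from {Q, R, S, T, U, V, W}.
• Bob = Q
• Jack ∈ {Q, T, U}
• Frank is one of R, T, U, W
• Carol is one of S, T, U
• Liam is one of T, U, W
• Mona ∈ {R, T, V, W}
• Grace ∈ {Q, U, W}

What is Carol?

Bob must be Q (only option left). Eliminate Q elsewhere: Jack, Grace.
Among the 6 still-open variables, S fits only Carol (and all 6 values in {R, S, T, U, V, W} must be used), so Carol = S.

S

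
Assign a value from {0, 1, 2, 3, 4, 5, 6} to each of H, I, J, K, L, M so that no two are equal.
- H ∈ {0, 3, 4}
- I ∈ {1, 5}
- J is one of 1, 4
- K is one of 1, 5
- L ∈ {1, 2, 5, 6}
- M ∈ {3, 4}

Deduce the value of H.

0

The 2 variables I and K are confined to {1, 5}, which locks those values in; drop them from J, L.
J's domain is down to {4}, so J = 4. Strike 4 from H, M.
M has just one choice, so M = 3. Eliminate 3 elsewhere: H.
So H = 0.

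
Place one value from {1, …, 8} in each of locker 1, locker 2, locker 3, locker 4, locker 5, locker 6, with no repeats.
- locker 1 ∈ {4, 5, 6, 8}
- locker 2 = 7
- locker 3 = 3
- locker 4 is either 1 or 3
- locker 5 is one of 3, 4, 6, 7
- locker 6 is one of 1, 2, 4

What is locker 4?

locker 2's domain is down to {7}, so locker 2 = 7. Remove 7 from locker 5.
locker 3's domain is down to {3}, so locker 3 = 3. Strike 3 from locker 4, locker 5.
So locker 4 = 1.

1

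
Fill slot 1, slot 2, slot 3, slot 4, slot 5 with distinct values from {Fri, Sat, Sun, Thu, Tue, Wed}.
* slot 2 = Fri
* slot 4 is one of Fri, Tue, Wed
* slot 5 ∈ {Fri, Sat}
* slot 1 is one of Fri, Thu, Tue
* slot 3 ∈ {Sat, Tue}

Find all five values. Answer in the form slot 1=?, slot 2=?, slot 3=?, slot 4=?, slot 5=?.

slot 1=Thu, slot 2=Fri, slot 3=Tue, slot 4=Wed, slot 5=Sat

slot 2 has just one choice, so slot 2 = Fri. Remove Fri from slot 1, slot 4, slot 5.
That leaves slot 5 = Sat. Eliminate Sat elsewhere: slot 3.
slot 3 has just one choice, so slot 3 = Tue. Remove Tue from slot 1, slot 4.
slot 4's domain is down to {Wed}, so slot 4 = Wed.
That leaves slot 1 = Thu.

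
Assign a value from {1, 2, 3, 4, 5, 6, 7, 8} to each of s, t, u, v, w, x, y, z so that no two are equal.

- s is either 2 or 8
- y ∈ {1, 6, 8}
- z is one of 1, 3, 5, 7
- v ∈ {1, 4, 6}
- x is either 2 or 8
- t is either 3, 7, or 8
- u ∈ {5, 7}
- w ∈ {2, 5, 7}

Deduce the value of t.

Among the 8 variables, 4 fits only v (and all 8 values in {1, 2, 3, 4, 5, 6, 7, 8} must be used), so v = 4.
The 7 still-open variables together cover exactly {1, 2, 3, 5, 6, 7, 8} — 7 values for 7 variables — and 6 appears only in y's list, so y = 6.
The 6 still-open variables draw from only 6 values {1, 2, 3, 5, 7, 8}, so each is used; only z can be 1, hence z = 1.
The 5 still-open variables together cover exactly {2, 3, 5, 7, 8} — 5 values for 5 variables — and 3 appears only in t's list, so t = 3.

3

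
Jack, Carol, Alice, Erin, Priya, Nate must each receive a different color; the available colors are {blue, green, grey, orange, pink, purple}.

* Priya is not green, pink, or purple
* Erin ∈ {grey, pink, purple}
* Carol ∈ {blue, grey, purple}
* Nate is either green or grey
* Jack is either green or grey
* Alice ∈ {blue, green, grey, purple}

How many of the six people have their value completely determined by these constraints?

Among the 6 variables, orange fits only Priya (and all 6 values in {blue, green, grey, orange, pink, purple} must be used), so Priya = orange.
The 5 still-open variables draw from only 5 values {blue, green, grey, pink, purple}, so each is used; only Erin can be pink, hence Erin = pink.
The 2 variables Jack and Nate are confined to {green, grey}, which locks those values in; drop them from Carol, Alice.
Determined: Erin=pink, Priya=orange. The other people each still have more than one consistent value. That makes 2.

2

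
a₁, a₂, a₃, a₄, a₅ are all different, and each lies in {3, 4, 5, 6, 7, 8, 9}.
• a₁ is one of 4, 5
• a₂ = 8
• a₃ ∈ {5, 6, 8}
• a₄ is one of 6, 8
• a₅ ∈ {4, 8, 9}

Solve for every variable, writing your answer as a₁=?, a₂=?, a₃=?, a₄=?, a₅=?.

a₂ has just one choice, so a₂ = 8. So a₃, a₄, a₅ can't be 8.
a₄ must be 6 (only option left). So a₃ can't be 6.
a₃ must be 5 (only option left). So a₁ can't be 5.
a₁ must be 4 (only option left). So a₅ can't be 4.
a₅ must be 9 (only option left).

a₁=4, a₂=8, a₃=5, a₄=6, a₅=9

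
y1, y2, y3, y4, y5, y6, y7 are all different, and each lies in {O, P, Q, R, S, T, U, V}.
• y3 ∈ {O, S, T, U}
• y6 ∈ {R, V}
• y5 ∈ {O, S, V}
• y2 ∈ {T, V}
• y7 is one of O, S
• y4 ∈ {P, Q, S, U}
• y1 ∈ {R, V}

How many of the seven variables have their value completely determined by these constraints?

2

The 2 variables y1 and y6 are confined to {R, V}, which locks those values in; drop them from y2, y5.
That leaves y2 = T. Remove T from y3.
y5 and y7 share exactly the 2 values {O, S}; by pigeonhole those values go to them, so strike O, S from y3, y4.
y3 must be U (only option left). Eliminate U elsewhere: y4.
Determined: y2=T, y3=U. The other variables each still have more than one consistent value. That makes 2.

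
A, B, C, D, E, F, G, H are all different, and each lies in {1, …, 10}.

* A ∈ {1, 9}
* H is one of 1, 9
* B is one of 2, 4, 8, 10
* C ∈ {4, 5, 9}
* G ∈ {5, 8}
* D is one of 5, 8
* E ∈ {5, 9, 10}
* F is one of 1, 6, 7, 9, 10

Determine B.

2

A and H between them cover only {1, 9} — a naked pair. Remove those values from C, E, F.
D and G between them cover only {5, 8} — a naked pair. Remove those values from B, C, E.
C must be 4 (only option left). Remove 4 from B.
E has just one choice, so E = 10. Remove 10 from B, F.
So B = 2.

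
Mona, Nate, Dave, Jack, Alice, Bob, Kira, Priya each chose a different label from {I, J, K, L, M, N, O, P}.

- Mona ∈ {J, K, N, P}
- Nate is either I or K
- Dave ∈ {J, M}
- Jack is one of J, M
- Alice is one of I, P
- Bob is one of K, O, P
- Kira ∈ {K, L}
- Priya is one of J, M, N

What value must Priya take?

The 8 variables draw from only 8 values {I, J, K, L, M, N, O, P}, so each is used; only Kira can be L, hence Kira = L.
The 7 still-open variables draw from only 7 values {I, J, K, M, N, O, P}, so each is used; only Bob can be O, hence Bob = O.
The 2 variables Dave and Jack are confined to {J, M}, which locks those values in; drop them from Mona, Priya.
So Priya = N.

N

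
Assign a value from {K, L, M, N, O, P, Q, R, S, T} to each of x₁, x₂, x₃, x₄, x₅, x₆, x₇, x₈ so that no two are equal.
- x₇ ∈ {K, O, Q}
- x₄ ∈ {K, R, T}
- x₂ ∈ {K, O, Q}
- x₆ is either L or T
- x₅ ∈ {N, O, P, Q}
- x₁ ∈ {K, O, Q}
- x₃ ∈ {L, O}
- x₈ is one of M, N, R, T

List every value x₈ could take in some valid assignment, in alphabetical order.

x₁, x₂, x₇ share exactly the 3 values {K, O, Q}; by pigeonhole those values go to them, so strike K, O, Q from x₃, x₄, x₅.
x₃ has just one choice, so x₃ = L. Eliminate L elsewhere: x₆.
x₆'s domain is down to {T}, so x₆ = T. So x₄, x₈ can't be T.
x₄ has just one choice, so x₄ = R. Eliminate R elsewhere: x₈.
No further eliminations apply; x₈ can still be any of M, N.

M, N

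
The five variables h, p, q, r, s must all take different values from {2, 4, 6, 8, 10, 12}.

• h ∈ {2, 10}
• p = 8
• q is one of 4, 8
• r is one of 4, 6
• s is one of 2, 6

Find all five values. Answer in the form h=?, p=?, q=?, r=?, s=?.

p must be 8 (only option left). Eliminate 8 elsewhere: q.
That leaves q = 4. Strike 4 from r.
r's domain is down to {6}, so r = 6. Remove 6 from s.
That leaves s = 2. Strike 2 from h.
h has just one choice, so h = 10.

h=10, p=8, q=4, r=6, s=2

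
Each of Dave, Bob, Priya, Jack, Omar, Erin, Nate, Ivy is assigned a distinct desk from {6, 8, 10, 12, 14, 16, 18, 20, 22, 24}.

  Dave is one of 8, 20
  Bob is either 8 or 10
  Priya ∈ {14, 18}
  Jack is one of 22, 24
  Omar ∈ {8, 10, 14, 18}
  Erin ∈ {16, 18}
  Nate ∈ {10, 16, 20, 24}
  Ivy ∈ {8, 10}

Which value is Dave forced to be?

The 8 variables together cover exactly {8, 10, 14, 16, 18, 20, 22, 24} — 8 values for 8 variables — and 22 appears only in Jack's list, so Jack = 22.
The 7 still-open variables together cover exactly {8, 10, 14, 16, 18, 20, 24} — 7 values for 7 variables — and 24 appears only in Nate's list, so Nate = 24.
The 6 still-open variables together cover exactly {8, 10, 14, 16, 18, 20} — 6 values for 6 variables — and 16 appears only in Erin's list, so Erin = 16.
Among the 5 still-open variables, 20 fits only Dave (and all 5 values in {8, 10, 14, 18, 20} must be used), so Dave = 20.

20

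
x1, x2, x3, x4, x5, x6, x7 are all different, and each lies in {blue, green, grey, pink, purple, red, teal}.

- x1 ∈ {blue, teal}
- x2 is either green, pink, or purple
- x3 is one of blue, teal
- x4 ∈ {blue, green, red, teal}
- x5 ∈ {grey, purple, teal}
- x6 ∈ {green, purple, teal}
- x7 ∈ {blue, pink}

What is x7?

The 7 variables draw from only 7 values {blue, green, grey, pink, purple, red, teal}, so each is used; only x5 can be grey, hence x5 = grey.
Among the 6 still-open variables, red fits only x4 (and all 6 values in {blue, green, pink, purple, red, teal} must be used), so x4 = red.
x1 and x3 between them cover only {blue, teal} — a naked pair. Remove those values from x6, x7.
So x7 = pink.

pink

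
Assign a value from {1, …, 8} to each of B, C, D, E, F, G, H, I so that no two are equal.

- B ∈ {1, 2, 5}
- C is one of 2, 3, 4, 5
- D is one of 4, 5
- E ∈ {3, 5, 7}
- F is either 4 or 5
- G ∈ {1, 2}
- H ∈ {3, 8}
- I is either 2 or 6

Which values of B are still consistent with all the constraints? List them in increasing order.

1, 2

The 8 variables together cover exactly {1, 2, 3, 4, 5, 6, 7, 8} — 8 values for 8 variables — and 6 appears only in I's list, so I = 6.
Among the 7 still-open variables, 7 fits only E (and all 7 values in {1, 2, 3, 4, 5, 7, 8} must be used), so E = 7.
The 6 still-open variables draw from only 6 values {1, 2, 3, 4, 5, 8}, so each is used; only H can be 8, hence H = 8.
The 5 still-open variables draw from only 5 values {1, 2, 3, 4, 5}, so each is used; only C can be 3, hence C = 3.
D and F between them cover only {4, 5} — a naked pair. Remove those values from B.
No further eliminations apply; B can still be any of 1, 2.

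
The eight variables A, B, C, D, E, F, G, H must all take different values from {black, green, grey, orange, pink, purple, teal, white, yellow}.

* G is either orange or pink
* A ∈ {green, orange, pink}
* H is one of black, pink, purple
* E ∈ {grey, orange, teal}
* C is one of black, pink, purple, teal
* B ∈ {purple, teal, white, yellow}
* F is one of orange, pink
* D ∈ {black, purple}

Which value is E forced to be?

F and G between them cover only {orange, pink} — a naked pair. Remove those values from A, C, E, H.
A must be green (only option left).
The 2 variables D and H are confined to {black, purple}, which locks those values in; drop them from B, C.
C has just one choice, so C = teal. Remove teal from B, E.
So E = grey.

grey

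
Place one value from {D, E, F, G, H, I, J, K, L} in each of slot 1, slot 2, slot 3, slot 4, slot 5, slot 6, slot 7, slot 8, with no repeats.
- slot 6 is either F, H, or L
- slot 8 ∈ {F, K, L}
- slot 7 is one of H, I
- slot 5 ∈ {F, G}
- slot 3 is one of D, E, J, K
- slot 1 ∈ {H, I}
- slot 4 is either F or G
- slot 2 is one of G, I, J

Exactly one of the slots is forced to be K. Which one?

The 2 variables slot 1 and slot 7 are confined to {H, I}, which locks those values in; drop them from slot 2, slot 6.
slot 4 and slot 5 share exactly the 2 values {F, G}; by pigeonhole those values go to them, so strike F, G from slot 2, slot 6, slot 8.
slot 2's domain is down to {J}, so slot 2 = J. Strike J from slot 3.
slot 6's domain is down to {L}, so slot 6 = L. Remove L from slot 8.
So K goes to slot 8.

slot 8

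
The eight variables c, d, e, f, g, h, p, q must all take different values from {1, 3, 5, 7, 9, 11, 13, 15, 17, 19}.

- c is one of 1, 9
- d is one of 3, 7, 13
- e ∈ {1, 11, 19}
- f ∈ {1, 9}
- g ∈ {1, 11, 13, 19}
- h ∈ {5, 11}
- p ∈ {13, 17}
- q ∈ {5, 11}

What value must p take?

c and f between them cover only {1, 9} — a naked pair. Remove those values from e, g.
h and q between them cover only {5, 11} — a naked pair. Remove those values from e, g.
e must be 19 (only option left). Remove 19 from g.
g's domain is down to {13}, so g = 13. Eliminate 13 elsewhere: d, p.
So p = 17.

17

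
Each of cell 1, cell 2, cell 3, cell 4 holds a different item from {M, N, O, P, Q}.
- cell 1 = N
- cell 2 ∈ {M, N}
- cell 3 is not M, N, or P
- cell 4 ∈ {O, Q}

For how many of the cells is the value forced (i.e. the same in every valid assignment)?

cell 1's domain is down to {N}, so cell 1 = N. Remove N from cell 2.
cell 2 must be M (only option left).
Determined: cell 1=N, cell 2=M. The other cells each still have more than one consistent value. That makes 2.

2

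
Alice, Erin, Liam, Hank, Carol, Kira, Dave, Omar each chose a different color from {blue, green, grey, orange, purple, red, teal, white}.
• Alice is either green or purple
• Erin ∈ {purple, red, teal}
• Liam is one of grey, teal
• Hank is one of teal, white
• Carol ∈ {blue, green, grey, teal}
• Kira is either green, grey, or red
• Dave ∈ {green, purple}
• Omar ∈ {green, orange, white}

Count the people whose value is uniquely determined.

3

The 8 variables draw from only 8 values {blue, green, grey, orange, purple, red, teal, white}, so each is used; only Carol can be blue, hence Carol = blue.
The 7 still-open variables together cover exactly {green, grey, orange, purple, red, teal, white} — 7 values for 7 variables — and orange appears only in Omar's list, so Omar = orange.
The 6 still-open variables draw from only 6 values {green, grey, purple, red, teal, white}, so each is used; only Hank can be white, hence Hank = white.
Alice and Dave between them cover only {green, purple} — a naked pair. Remove those values from Erin, Kira.
Determined: Hank=white, Carol=blue, Omar=orange. The other people each still have more than one consistent value. That makes 3.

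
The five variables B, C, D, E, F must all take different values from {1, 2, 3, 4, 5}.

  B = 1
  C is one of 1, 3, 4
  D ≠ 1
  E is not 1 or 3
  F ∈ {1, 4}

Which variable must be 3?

B must be 1 (only option left). Eliminate 1 elsewhere: C, F.
F has just one choice, so F = 4. Strike 4 from C, D, E.
So 3 goes to C.

C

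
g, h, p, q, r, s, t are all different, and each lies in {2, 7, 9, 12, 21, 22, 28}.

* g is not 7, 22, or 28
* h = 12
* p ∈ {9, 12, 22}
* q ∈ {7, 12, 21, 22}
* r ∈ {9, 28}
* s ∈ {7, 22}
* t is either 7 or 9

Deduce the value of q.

h has just one choice, so h = 12. So g, p, q can't be 12.
The 6 still-open variables together cover exactly {2, 7, 9, 21, 22, 28} — 6 values for 6 variables — and 2 appears only in g's list, so g = 2.
Among the 5 still-open variables, 21 fits only q (and all 5 values in {7, 9, 21, 22, 28} must be used), so q = 21.

21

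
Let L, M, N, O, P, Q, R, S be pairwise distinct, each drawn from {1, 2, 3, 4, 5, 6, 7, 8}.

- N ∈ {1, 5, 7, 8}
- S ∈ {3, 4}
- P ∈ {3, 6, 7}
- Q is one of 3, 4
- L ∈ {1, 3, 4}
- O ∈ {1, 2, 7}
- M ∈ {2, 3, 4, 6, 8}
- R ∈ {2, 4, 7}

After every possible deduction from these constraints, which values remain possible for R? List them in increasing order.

The 8 variables draw from only 8 values {1, 2, 3, 4, 5, 6, 7, 8}, so each is used; only N can be 5, hence N = 5.
The 7 still-open variables together cover exactly {1, 2, 3, 4, 6, 7, 8} — 7 values for 7 variables — and 8 appears only in M's list, so M = 8.
The 6 still-open variables draw from only 6 values {1, 2, 3, 4, 6, 7}, so each is used; only P can be 6, hence P = 6.
Q and S share exactly the 2 values {3, 4}; by pigeonhole those values go to them, so strike 3, 4 from L, R.
L has just one choice, so L = 1. Eliminate 1 elsewhere: O.
No further eliminations apply; R can still be any of 2, 7.

2, 7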